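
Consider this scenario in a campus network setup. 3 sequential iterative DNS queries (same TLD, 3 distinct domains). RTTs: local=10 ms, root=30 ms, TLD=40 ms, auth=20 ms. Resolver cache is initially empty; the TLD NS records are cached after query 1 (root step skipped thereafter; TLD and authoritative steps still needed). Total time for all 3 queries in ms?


Lookup 1 (cold cache): local + root + TLD + auth = 10 + 30 + 40 + 20 = 100 ms
Lookups 2..3 (TLD NS cached -> skip root; new domain -> still ask TLD and auth): local + TLD + auth = 10 + 40 + 20 = 70 ms each
Remaining 2 lookups: 2 * 70 = 140 ms
Total = 100 + 140 = 240 ms

240


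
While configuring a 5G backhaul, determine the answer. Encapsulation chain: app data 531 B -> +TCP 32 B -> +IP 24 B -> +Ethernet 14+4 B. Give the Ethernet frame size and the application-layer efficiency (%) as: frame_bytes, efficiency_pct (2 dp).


TCP segment = 531 + 32 = 563 B
IP packet = 563 + 24 = 587 B
Ethernet frame = 587 + 14 + 4 = 605 B
Efficiency = app / frame = 531 / 605 = 0.877686 = 87.7686% -> 87.77% (2 dp)

605, 87.77


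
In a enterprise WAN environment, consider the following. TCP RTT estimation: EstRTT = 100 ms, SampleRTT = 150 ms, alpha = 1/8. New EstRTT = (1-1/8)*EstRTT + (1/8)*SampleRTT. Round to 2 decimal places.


Given: EstRTT = 100 ms, SampleRTT = 150 ms, alpha = 1/8
New EstRTT = (1 - alpha) * EstRTT + alpha * SampleRTT
(7/8) * 100 = 87.5
(1/8) * 150 = 18.75
New EstRTT = 87.5 + 18.75 = 106.25 ms -> 106.25 ms (2 dp)

106.25


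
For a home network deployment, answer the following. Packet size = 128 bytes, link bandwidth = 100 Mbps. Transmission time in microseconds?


Given: packet = 128 bytes, bandwidth = 100 Mbps
Packet in bits = 128 * 8 = 1024 bits
Bandwidth = 100 * 10^6 = 100000000 bps
Time = 1024 / 100000000 seconds
Time in us = 1024 * 10^6 / 100000000 = 10.24

10.24


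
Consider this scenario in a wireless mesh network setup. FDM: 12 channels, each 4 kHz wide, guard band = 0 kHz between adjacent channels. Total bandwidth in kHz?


Given: 12 channels, 4 kHz each, guard = 0 kHz
Channel bandwidth = 12 * 4 = 48 kHz
Guard bands = 11 gaps * 0 kHz = 0 kHz
Total = 48 + 0 = 48 kHz

48


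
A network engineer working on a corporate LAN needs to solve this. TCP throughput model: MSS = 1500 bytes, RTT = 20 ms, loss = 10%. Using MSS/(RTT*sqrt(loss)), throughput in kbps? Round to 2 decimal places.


Given: MSS = 1500 bytes, RTT = 20 ms, loss = 10%
RTT in seconds = 20 / 1000 = 0.02
Loss rate = 10% = 0.1
sqrt(loss) = sqrt(0.1) = 0.316227766017
Throughput (bytes/s) = 1500 / (0.02 * 0.316227766017) = 237170.8245
Throughput (kbps) = 237170.8245 * 8 / 1000 = 1897.366596 -> 1897.37 kbps (2 dp)

1897.37


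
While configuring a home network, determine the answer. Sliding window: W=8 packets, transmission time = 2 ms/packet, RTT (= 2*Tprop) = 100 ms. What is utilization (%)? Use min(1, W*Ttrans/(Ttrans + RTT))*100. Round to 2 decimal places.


Given: W = 8, Ttrans = 2 ms, RTT = 100 ms (= 2 * Tprop, Tprop = 50 ms)
Cycle time = Ttrans + RTT = 2 + 100 = 102 ms (first packet sent until its ACK returns)
W * Ttrans = 8 * 2 = 16 ms of sending per cycle
W * Ttrans / (Ttrans + RTT) = 16 / 102 = 0.156863
U = min(1, 0.156863) = 0.156863
U% = 15.69%

15.69


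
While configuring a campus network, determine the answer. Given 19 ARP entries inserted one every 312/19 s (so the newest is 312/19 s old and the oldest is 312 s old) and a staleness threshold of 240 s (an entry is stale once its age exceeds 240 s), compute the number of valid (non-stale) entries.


Ages are k * 312/19 s for k = 1..19 (spacing = 16.4211 s).
Entry k is valid iff k * 312/19 <= 240 iff k <= 19 * 240 / 312 = 14.6154
n_valid = floor(14.6154) = 14
(n_stale = 19 - 14 = 5)

14


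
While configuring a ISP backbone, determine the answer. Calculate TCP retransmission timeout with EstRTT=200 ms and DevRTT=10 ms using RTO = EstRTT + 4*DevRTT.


Given: EstRTT = 200 ms, DevRTT = 10 ms
Timeout = EstRTT + 4 * DevRTT
4 * DevRTT = 4 * 10 = 40
Timeout = 200 + 40 = 240 ms

240


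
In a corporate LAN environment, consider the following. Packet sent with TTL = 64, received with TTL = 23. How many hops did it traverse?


Given: initial TTL = 64, received TTL = 23
Hops = initial TTL - received TTL
Hops = 64 - 23 = 41

41


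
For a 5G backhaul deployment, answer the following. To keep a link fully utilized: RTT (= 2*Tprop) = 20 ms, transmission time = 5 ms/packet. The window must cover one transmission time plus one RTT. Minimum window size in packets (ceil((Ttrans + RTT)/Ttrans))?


Given: Ttrans = 5 ms, RTT = 20 ms (= 2 * Tprop, Tprop = 10 ms)
Time until first ACK returns = Ttrans + RTT = 5 + 20 = 25 ms
Need W * Ttrans >= Ttrans + RTT  ->  W >= (Ttrans + RTT) / Ttrans
(Ttrans + RTT) / Ttrans = 25 / 5 = 5
W_min = ceil(5) = 5

5


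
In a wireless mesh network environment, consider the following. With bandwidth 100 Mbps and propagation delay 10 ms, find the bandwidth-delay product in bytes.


Given: bandwidth = 100 Mbps, delay = 10 ms
BDP in bits = 100 * 10^6 * 10 / 1000
BDP in bits = 1000000
BDP in bytes = 1000000 / 8 = 125000

125000


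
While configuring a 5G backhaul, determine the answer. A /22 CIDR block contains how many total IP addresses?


Given: CIDR prefix /22
Host bits = 32 - 22 = 10
Total addresses = 2^10 = 1024

1024


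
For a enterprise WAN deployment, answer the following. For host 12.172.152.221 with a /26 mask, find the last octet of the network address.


Given: IP = 12.172.152.221, prefix = /26
Subnet mask = 255.255.255.192
Last octet of IP: 221
Last octet of mask: 192
Network last octet = 221 AND 192 = 192

192


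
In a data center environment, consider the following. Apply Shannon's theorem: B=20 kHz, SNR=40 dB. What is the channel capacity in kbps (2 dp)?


Given: B = 20 kHz, SNR = 40 dB
SNR linear = 10^(40/10) = 10000
1 + SNR = 10001
log2(10001) = 13.2878566418
C = 20 * 1000 * 13.2878566418 = 265757.1328 bps
C = 265.757133 kbps -> 265.76 kbps (2 dp)

265.76


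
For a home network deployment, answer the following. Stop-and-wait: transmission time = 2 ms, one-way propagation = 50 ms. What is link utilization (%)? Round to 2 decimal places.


Given: Ttrans = 2 ms, Tprop = 50 ms
RTT = 2 * Tprop = 2 * 50 = 100 ms
U = Ttrans / (Ttrans + RTT)
U = 2 / (2 + 100)
U = 2 / 102 = 0.019608
U% = 1.96%

1.96


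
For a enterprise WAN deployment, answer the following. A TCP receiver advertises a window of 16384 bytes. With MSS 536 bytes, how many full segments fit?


Given: RWND = 16384 bytes, MSS = 536 bytes
Full segments = floor(RWND / MSS)
Full segments = floor(16384 / 536)
Full segments = floor(30.5672) = 30

30


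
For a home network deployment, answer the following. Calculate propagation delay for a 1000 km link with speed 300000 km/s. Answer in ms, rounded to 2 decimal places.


Given: distance = 1000 km, speed = 300000 km/s
Delay = distance / speed = 1000 / 300000 seconds
Delay in ms = 1000 * 1000 / 300000
Delay = 3.3333 ms
Rounded to 2 dp = 3.33 ms

3.33


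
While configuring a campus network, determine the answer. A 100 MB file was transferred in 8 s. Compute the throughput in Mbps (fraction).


Given: file = 100 MB, time = 8 s
File in Mb = 100 * 8 = 800 Mb
Throughput = 800 / 8 Mbps
Throughput = 100 Mbps

100


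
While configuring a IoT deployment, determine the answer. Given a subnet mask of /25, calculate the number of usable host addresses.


Given: subnet mask /25
Host bits = 32 - 25 = 7
Total addresses = 2^7 = 128
Usable hosts = 128 - 2 (network + broadcast) = 126

126


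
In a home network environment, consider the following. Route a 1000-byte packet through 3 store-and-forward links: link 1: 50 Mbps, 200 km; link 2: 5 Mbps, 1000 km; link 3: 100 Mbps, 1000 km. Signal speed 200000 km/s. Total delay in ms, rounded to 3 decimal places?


Packet = 1000 bytes = 8000 bits. Store-and-forward: sum (t_trans + t_prop) per link.
Link 1: t_trans = 8000/(50*10^6) s = 0.1600 ms; t_prop = 200/200000 s = 1.0000 ms; subtotal = 1.1600 ms
Link 2: t_trans = 8000/(5*10^6) s = 1.6000 ms; t_prop = 1000/200000 s = 5.0000 ms; subtotal = 6.6000 ms
Link 3: t_trans = 8000/(100*10^6) s = 0.0800 ms; t_prop = 1000/200000 s = 5.0000 ms; subtotal = 5.0800 ms
End-to-end = 1.1600 + 6.6000 + 5.0800 = 12.8400 ms -> 12.840 ms (3 dp)

12.840


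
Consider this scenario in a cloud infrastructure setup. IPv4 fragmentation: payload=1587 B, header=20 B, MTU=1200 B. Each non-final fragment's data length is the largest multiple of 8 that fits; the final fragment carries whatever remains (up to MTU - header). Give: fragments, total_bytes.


Max data per non-final fragment = floor((MTU - header)/8)*8 = floor((1200 - 20)/8)*8 = floor(1180/8)*8 = 1176 B
Final fragment needs no 8-byte alignment: it can carry up to MTU - header = 1180 B
Non-final fragments needed = ceil((payload - 1180) / 1176) = ceil(407/1176) = ceil(0.3461) = 1
Number of fragments = 1 + 1 = 2
Fragment sizes (data): 1 * 1176 B + 411 B (last, 411 <= 1180 OK)
Total bytes sent = payload + n_frags * header = 1587 + 2*20 = 1587 + 40 = 1627 B

2, 1627


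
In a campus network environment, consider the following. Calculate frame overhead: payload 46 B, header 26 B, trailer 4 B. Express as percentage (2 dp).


Given: payload = 46 B, header = 26 B, trailer = 4 B
Overhead bytes = header + trailer = 26 + 4 = 30
Total frame = payload + overhead = 46 + 30 = 76
Overhead % = 30 / 76 * 100 = 39.4737% -> 39.47% (2 dp)

39.47


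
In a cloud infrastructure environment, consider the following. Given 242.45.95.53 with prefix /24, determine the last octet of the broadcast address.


Given: IP = 242.45.95.53, prefix = /24
Host bits = 32 - 24 = 8
Network last octet = 53 AND mask = 0
Host part size = 2^8 - 1 = 255
Broadcast last octet = 0 OR 255 = 255

255


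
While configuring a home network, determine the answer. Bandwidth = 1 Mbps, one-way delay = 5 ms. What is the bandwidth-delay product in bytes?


Given: bandwidth = 1 Mbps, delay = 5 ms
BDP in bits = 1 * 10^6 * 5 / 1000
BDP in bits = 5000
BDP in bytes = 5000 / 8 = 625

625


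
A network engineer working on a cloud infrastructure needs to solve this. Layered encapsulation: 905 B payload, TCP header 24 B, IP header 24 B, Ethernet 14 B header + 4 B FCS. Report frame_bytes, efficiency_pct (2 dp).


TCP segment = 905 + 24 = 929 B
IP packet = 929 + 24 = 953 B
Ethernet frame = 953 + 14 + 4 = 971 B
Efficiency = app / frame = 905 / 971 = 0.932029 = 93.2029% -> 93.20% (2 dp)

971, 93.20


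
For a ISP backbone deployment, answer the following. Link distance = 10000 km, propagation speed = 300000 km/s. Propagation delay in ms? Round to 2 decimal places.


Given: distance = 10000 km, speed = 300000 km/s
Delay = distance / speed = 10000 / 300000 seconds
Delay in ms = 10000 * 1000 / 300000
Delay = 33.3333 ms
Rounded to 2 dp = 33.33 ms

33.33


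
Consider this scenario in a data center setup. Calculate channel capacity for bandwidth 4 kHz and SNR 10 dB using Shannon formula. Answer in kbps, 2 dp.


Given: B = 4 kHz, SNR = 10 dB
SNR linear = 10^(10/10) = 10
1 + SNR = 11
log2(11) = 3.4594316186
C = 4 * 1000 * 3.4594316186 = 13837.7265 bps
C = 13.837726 kbps -> 13.84 kbps (2 dp)

13.84


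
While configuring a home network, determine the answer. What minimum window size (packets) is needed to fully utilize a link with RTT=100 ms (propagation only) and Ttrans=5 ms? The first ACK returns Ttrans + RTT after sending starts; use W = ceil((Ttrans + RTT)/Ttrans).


Given: Ttrans = 5 ms, RTT = 100 ms (= 2 * Tprop, Tprop = 50 ms)
Time until first ACK returns = Ttrans + RTT = 5 + 100 = 105 ms
Need W * Ttrans >= Ttrans + RTT  ->  W >= (Ttrans + RTT) / Ttrans
(Ttrans + RTT) / Ttrans = 105 / 5 = 21
W_min = ceil(21) = 21

21


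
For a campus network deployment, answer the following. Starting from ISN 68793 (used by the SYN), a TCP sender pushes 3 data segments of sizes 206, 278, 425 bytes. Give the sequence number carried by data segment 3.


The SYN occupies sequence number ISN = 68793, so the first data byte is ISN + 1 = 68794.
SEQ of data segment i = (ISN + 1) + sum of payload sizes of segments 1..i-1.
Segment 1: SEQ = 68794, payload = 206 bytes
Segment 2: SEQ = 69000, payload = 278 bytes
Segment 3: SEQ = 69278, payload = 425 bytes
SEQ of segment 3 = 68794 + 206 + 278 = 69278

69278


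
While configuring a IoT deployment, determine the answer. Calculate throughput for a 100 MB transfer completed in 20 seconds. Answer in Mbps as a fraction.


Given: file = 100 MB, time = 20 s
File in Mb = 100 * 8 = 800 Mb
Throughput = 800 / 20 Mbps
Throughput = 40 Mbps

40


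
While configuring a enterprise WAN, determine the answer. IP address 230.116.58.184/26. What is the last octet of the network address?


Given: IP = 230.116.58.184, prefix = /26
Subnet mask = 255.255.255.192
Last octet of IP: 184
Last octet of mask: 192
Network last octet = 184 AND 192 = 128

128


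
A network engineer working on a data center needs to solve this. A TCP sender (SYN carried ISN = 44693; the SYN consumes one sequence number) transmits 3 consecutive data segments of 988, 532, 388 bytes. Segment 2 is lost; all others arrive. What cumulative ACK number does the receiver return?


SYN uses sequence number 44693; first data byte = ISN + 1 = 44694.
Segment 1: SEQ = 44694, len = 988 B, covers [44694, 45681]
Segment 2: SEQ = 45682, len = 532 B, covers [45682, 46213] [LOST]
Segment 3: SEQ = 46214, len = 388 B, covers [46214, 46601]
In-order data received: bytes [44694, 45681] (segments 1..1).
Segment 2 missing -> gap begins at byte 45682; later segments buffered out of order.
Cumulative ACK = next expected in-order byte = 44694 + 988 = 45682

45682


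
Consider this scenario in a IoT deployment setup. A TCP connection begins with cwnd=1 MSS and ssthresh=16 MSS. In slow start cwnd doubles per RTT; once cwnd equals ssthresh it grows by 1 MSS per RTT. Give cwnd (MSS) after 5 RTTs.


RTT 0: cwnd = 1 MSS (initial)
RTT 1: cwnd = 2 MSS (slow start, doubled)
RTT 2: cwnd = 4 MSS (slow start, doubled)
RTT 3: cwnd = 8 MSS (slow start, doubled)
RTT 4: cwnd = 16 MSS (slow start, doubled)
RTT 5: cwnd = 17 MSS (congestion avoidance, +1)

17


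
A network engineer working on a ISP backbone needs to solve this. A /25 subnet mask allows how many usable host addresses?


Given: subnet mask /25
Host bits = 32 - 25 = 7
Total addresses = 2^7 = 128
Usable hosts = 128 - 2 (network + broadcast) = 126

126


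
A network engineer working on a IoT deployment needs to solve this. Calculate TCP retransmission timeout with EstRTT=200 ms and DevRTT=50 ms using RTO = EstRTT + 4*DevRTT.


Given: EstRTT = 200 ms, DevRTT = 50 ms
Timeout = EstRTT + 4 * DevRTT
4 * DevRTT = 4 * 50 = 200
Timeout = 200 + 200 = 400 ms

400


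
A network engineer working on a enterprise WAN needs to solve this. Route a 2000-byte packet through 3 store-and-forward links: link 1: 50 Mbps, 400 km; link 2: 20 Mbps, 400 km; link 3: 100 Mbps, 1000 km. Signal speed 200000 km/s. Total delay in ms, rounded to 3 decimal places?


Packet = 2000 bytes = 16000 bits. Store-and-forward: sum (t_trans + t_prop) per link.
Link 1: t_trans = 16000/(50*10^6) s = 0.3200 ms; t_prop = 400/200000 s = 2.0000 ms; subtotal = 2.3200 ms
Link 2: t_trans = 16000/(20*10^6) s = 0.8000 ms; t_prop = 400/200000 s = 2.0000 ms; subtotal = 2.8000 ms
Link 3: t_trans = 16000/(100*10^6) s = 0.1600 ms; t_prop = 1000/200000 s = 5.0000 ms; subtotal = 5.1600 ms
End-to-end = 2.3200 + 2.8000 + 5.1600 = 10.2800 ms -> 10.280 ms (3 dp)

10.280


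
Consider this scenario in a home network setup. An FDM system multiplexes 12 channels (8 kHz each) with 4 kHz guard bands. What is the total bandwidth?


Given: 12 channels, 8 kHz each, guard = 4 kHz
Channel bandwidth = 12 * 8 = 96 kHz
Guard bands = 11 gaps * 4 kHz = 44 kHz
Total = 96 + 44 = 140 kHz

140


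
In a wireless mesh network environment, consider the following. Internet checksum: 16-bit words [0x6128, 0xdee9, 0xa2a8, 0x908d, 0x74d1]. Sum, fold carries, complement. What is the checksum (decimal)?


Given words: [0x6128, 0xdee9, 0xa2a8, 0x908d, 0x74d1]
Step 1: Sum all words
Raw sum = 24872 + 57065 + 41640 + 37005 + 29905 = 190487
Step 2: Fold carry: (59415 + 2) = 59417
One's complement = ~59417 & 0xFFFF = 6118

6118


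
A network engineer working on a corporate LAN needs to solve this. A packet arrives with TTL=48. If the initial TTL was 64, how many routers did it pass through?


Given: initial TTL = 64, received TTL = 48
Hops = initial TTL - received TTL
Hops = 64 - 48 = 16

16


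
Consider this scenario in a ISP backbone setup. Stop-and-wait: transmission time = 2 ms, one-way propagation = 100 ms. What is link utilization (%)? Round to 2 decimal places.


Given: Ttrans = 2 ms, Tprop = 100 ms
RTT = 2 * Tprop = 2 * 100 = 200 ms
U = Ttrans / (Ttrans + RTT)
U = 2 / (2 + 200)
U = 2 / 202 = 0.009901
U% = 0.99%

0.99


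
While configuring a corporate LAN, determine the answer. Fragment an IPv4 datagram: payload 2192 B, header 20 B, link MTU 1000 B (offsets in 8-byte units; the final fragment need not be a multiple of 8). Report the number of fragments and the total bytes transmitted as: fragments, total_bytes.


Max data per non-final fragment = floor((MTU - header)/8)*8 = floor((1000 - 20)/8)*8 = floor(980/8)*8 = 976 B
Final fragment needs no 8-byte alignment: it can carry up to MTU - header = 980 B
Non-final fragments needed = ceil((payload - 980) / 976) = ceil(1212/976) = ceil(1.2418) = 2
Number of fragments = 2 + 1 = 3
Fragment sizes (data): 2 * 976 B + 240 B (last, 240 <= 980 OK)
Total bytes sent = payload + n_frags * header = 2192 + 3*20 = 2192 + 60 = 2252 B

3, 2252


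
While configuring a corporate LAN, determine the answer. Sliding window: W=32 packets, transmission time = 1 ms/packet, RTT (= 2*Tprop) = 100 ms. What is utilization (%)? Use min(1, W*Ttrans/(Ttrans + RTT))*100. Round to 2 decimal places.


Given: W = 32, Ttrans = 1 ms, RTT = 100 ms (= 2 * Tprop, Tprop = 50 ms)
Cycle time = Ttrans + RTT = 1 + 100 = 101 ms (first packet sent until its ACK returns)
W * Ttrans = 32 * 1 = 32 ms of sending per cycle
W * Ttrans / (Ttrans + RTT) = 32 / 101 = 0.316832
U = min(1, 0.316832) = 0.316832
U% = 31.68%

31.68


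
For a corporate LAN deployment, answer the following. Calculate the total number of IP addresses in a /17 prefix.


Given: CIDR prefix /17
Host bits = 32 - 17 = 15
Total addresses = 2^15 = 32768

32768


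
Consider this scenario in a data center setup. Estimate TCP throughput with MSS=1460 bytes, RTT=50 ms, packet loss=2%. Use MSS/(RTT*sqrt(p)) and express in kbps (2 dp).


Given: MSS = 1460 bytes, RTT = 50 ms, loss = 2%
RTT in seconds = 50 / 1000 = 0.05
Loss rate = 2% = 0.02
sqrt(loss) = sqrt(0.02) = 0.141421356237
Throughput (bytes/s) = 1460 / (0.05 * 0.141421356237) = 206475.1801
Throughput (kbps) = 206475.1801 * 8 / 1000 = 1651.801441 -> 1651.80 kbps (2 dp)

1651.80


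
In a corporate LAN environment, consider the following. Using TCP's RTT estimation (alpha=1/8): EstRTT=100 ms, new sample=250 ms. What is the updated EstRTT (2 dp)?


Given: EstRTT = 100 ms, SampleRTT = 250 ms, alpha = 1/8
New EstRTT = (1 - alpha) * EstRTT + alpha * SampleRTT
(7/8) * 100 = 87.5
(1/8) * 250 = 31.25
New EstRTT = 87.5 + 31.25 = 118.75 ms -> 118.75 ms (2 dp)

118.75


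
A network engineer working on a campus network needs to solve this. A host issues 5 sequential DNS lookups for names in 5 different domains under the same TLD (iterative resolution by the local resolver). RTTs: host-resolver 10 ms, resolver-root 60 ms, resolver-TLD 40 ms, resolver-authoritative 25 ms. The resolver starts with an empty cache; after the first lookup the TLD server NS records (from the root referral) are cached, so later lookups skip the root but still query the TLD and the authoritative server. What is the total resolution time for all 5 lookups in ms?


Lookup 1 (cold cache): local + root + TLD + auth = 10 + 60 + 40 + 25 = 135 ms
Lookups 2..5 (TLD NS cached -> skip root; new domain -> still ask TLD and auth): local + TLD + auth = 10 + 40 + 25 = 75 ms each
Remaining 4 lookups: 4 * 75 = 300 ms
Total = 135 + 300 = 435 ms

435


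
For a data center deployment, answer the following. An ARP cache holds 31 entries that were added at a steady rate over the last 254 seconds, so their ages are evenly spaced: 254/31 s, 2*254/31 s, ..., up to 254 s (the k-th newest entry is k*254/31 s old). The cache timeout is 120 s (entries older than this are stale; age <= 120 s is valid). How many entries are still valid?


Ages are k * 254/31 s for k = 1..31 (spacing = 8.1935 s).
Entry k is valid iff k * 254/31 <= 120 iff k <= 31 * 120 / 254 = 14.6457
n_valid = floor(14.6457) = 14
(n_stale = 31 - 14 = 17)

14


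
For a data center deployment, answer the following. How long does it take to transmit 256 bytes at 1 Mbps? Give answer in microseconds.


Given: packet = 256 bytes, bandwidth = 1 Mbps
Packet in bits = 256 * 8 = 2048 bits
Bandwidth = 1 * 10^6 = 1000000 bps
Time = 2048 / 1000000 seconds
Time in us = 2048 * 10^6 / 1000000 = 2048

2048


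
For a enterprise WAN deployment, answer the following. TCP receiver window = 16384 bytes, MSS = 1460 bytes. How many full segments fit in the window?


Given: RWND = 16384 bytes, MSS = 1460 bytes
Full segments = floor(RWND / MSS)
Full segments = floor(16384 / 1460)
Full segments = floor(11.2219) = 11

11


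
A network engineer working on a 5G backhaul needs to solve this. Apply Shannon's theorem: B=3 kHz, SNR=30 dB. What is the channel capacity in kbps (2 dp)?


Given: B = 3 kHz, SNR = 30 dB
SNR linear = 10^(30/10) = 1000
1 + SNR = 1001
log2(1001) = 9.9672262588
C = 3 * 1000 * 9.9672262588 = 29901.6788 bps
C = 29.901679 kbps -> 29.90 kbps (2 dp)

29.90


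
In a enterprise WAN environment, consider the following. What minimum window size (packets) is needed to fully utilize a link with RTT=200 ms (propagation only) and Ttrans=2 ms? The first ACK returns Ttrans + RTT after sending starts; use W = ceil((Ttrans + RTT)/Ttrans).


Given: Ttrans = 2 ms, RTT = 200 ms (= 2 * Tprop, Tprop = 100 ms)
Time until first ACK returns = Ttrans + RTT = 2 + 200 = 202 ms
Need W * Ttrans >= Ttrans + RTT  ->  W >= (Ttrans + RTT) / Ttrans
(Ttrans + RTT) / Ttrans = 202 / 2 = 101
W_min = ceil(101) = 101

101


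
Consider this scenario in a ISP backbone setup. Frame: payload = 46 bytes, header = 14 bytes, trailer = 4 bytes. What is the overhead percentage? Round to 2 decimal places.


Given: payload = 46 B, header = 14 B, trailer = 4 B
Overhead bytes = header + trailer = 14 + 4 = 18
Total frame = payload + overhead = 46 + 18 = 64
Overhead % = 18 / 64 * 100 = 28.1250% -> 28.13% (2 dp)

28.13


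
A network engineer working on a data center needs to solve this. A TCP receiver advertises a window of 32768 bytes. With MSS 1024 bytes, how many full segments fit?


Given: RWND = 32768 bytes, MSS = 1024 bytes
Full segments = floor(RWND / MSS)
Full segments = floor(32768 / 1024)
Full segments = floor(32.0) = 32

32


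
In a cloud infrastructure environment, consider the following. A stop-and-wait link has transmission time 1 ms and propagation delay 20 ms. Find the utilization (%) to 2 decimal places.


Given: Ttrans = 1 ms, Tprop = 20 ms
RTT = 2 * Tprop = 2 * 20 = 40 ms
U = Ttrans / (Ttrans + RTT)
U = 1 / (1 + 40)
U = 1 / 41 = 0.02439
U% = 2.44%

2.44


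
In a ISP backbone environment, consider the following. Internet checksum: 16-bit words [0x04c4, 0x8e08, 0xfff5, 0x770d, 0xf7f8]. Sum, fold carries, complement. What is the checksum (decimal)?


Given words: [0x04c4, 0x8e08, 0xfff5, 0x770d, 0xf7f8]
Step 1: Sum all words
Raw sum = 1220 + 36360 + 65525 + 30477 + 63480 = 197062
Step 2: Fold carry: (454 + 3) = 457
One's complement = ~457 & 0xFFFF = 65078

65078


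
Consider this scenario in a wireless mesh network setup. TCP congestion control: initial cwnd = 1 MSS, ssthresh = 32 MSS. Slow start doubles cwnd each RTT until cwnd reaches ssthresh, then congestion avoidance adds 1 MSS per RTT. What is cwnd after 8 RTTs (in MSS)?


RTT 0: cwnd = 1 MSS (initial)
RTT 1: cwnd = 2 MSS (slow start, doubled)
RTT 2: cwnd = 4 MSS (slow start, doubled)
RTT 3: cwnd = 8 MSS (slow start, doubled)
RTT 4: cwnd = 16 MSS (slow start, doubled)
RTT 5: cwnd = 32 MSS (slow start, doubled)
RTT 6: cwnd = 33 MSS (congestion avoidance, +1)
RTT 7: cwnd = 34 MSS (congestion avoidance, +1)
RTT 8: cwnd = 35 MSS (congestion avoidance, +1)

35


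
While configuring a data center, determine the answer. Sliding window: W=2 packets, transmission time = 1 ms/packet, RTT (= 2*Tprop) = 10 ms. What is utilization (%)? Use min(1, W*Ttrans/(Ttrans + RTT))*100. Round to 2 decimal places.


Given: W = 2, Ttrans = 1 ms, RTT = 10 ms (= 2 * Tprop, Tprop = 5 ms)
Cycle time = Ttrans + RTT = 1 + 10 = 11 ms (first packet sent until its ACK returns)
W * Ttrans = 2 * 1 = 2 ms of sending per cycle
W * Ttrans / (Ttrans + RTT) = 2 / 11 = 0.181818
U = min(1, 0.181818) = 0.181818
U% = 18.18%

18.18


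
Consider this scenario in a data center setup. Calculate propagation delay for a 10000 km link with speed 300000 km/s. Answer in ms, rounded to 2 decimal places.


Given: distance = 10000 km, speed = 300000 km/s
Delay = distance / speed = 10000 / 300000 seconds
Delay in ms = 10000 * 1000 / 300000
Delay = 33.3333 ms
Rounded to 2 dp = 33.33 ms

33.33


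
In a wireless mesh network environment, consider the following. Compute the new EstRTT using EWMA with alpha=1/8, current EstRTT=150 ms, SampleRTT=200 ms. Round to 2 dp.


Given: EstRTT = 150 ms, SampleRTT = 200 ms, alpha = 1/8
New EstRTT = (1 - alpha) * EstRTT + alpha * SampleRTT
(7/8) * 150 = 131.25
(1/8) * 200 = 25
New EstRTT = 131.25 + 25 = 156.25 ms -> 156.25 ms (2 dp)

156.25


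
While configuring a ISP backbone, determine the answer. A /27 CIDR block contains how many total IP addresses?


Given: CIDR prefix /27
Host bits = 32 - 27 = 5
Total addresses = 2^5 = 32

32


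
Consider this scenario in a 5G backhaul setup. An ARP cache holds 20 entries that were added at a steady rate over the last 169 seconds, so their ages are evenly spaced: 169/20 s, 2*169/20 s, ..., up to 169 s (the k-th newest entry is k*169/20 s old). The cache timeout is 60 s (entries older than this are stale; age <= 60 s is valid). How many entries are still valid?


Ages are k * 169/20 s for k = 1..20 (spacing = 8.4500 s).
Entry k is valid iff k * 169/20 <= 60 iff k <= 20 * 60 / 169 = 7.1006
n_valid = floor(7.1006) = 7
(n_stale = 20 - 7 = 13)

7


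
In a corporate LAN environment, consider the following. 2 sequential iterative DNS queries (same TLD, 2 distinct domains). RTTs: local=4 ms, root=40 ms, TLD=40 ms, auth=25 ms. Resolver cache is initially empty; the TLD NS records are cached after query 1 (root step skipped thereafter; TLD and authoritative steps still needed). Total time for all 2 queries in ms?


Lookup 1 (cold cache): local + root + TLD + auth = 4 + 40 + 40 + 25 = 109 ms
Lookups 2..2 (TLD NS cached -> skip root; new domain -> still ask TLD and auth): local + TLD + auth = 4 + 40 + 25 = 69 ms each
Remaining 1 lookups: 1 * 69 = 69 ms
Total = 109 + 69 = 178 ms

178


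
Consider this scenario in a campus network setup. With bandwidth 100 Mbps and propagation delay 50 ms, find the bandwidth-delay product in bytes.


Given: bandwidth = 100 Mbps, delay = 50 ms
BDP in bits = 100 * 10^6 * 50 / 1000
BDP in bits = 5000000
BDP in bytes = 5000000 / 8 = 625000

625000


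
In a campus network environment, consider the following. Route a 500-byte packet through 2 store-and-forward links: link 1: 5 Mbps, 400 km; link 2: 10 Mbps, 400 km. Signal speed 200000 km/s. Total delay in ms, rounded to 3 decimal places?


Packet = 500 bytes = 4000 bits. Store-and-forward: sum (t_trans + t_prop) per link.
Link 1: t_trans = 4000/(5*10^6) s = 0.8000 ms; t_prop = 400/200000 s = 2.0000 ms; subtotal = 2.8000 ms
Link 2: t_trans = 4000/(10*10^6) s = 0.4000 ms; t_prop = 400/200000 s = 2.0000 ms; subtotal = 2.4000 ms
End-to-end = 2.8000 + 2.4000 = 5.2000 ms -> 5.200 ms (3 dp)

5.200


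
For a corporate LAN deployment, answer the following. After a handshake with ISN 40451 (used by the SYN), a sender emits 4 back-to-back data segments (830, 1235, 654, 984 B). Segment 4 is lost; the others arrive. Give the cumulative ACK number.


SYN uses sequence number 40451; first data byte = ISN + 1 = 40452.
Segment 1: SEQ = 40452, len = 830 B, covers [40452, 41281]
Segment 2: SEQ = 41282, len = 1235 B, covers [41282, 42516]
Segment 3: SEQ = 42517, len = 654 B, covers [42517, 43170]
Segment 4: SEQ = 43171, len = 984 B, covers [43171, 44154] [LOST]
In-order data received: bytes [40452, 43170] (segments 1..3).
Segment 4 missing -> gap begins at byte 43171.
Cumulative ACK = next expected in-order byte = 40452 + 830 + 1235 + 654 = 43171

43171


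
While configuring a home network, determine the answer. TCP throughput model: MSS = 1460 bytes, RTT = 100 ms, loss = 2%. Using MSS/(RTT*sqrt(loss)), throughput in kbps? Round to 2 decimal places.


Given: MSS = 1460 bytes, RTT = 100 ms, loss = 2%
RTT in seconds = 100 / 1000 = 0.1
Loss rate = 2% = 0.02
sqrt(loss) = sqrt(0.02) = 0.141421356237
Throughput (bytes/s) = 1460 / (0.1 * 0.141421356237) = 103237.5901
Throughput (kbps) = 103237.5901 * 8 / 1000 = 825.900720 -> 825.90 kbps (2 dp)

825.90


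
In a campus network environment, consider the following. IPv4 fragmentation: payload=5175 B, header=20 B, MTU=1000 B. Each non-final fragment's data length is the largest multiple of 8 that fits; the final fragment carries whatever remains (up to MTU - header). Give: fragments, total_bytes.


Max data per non-final fragment = floor((MTU - header)/8)*8 = floor((1000 - 20)/8)*8 = floor(980/8)*8 = 976 B
Final fragment needs no 8-byte alignment: it can carry up to MTU - header = 980 B
Non-final fragments needed = ceil((payload - 980) / 976) = ceil(4195/976) = ceil(4.2982) = 5
Number of fragments = 5 + 1 = 6
Fragment sizes (data): 5 * 976 B + 295 B (last, 295 <= 980 OK)
Total bytes sent = payload + n_frags * header = 5175 + 6*20 = 5175 + 120 = 5295 B

6, 5295


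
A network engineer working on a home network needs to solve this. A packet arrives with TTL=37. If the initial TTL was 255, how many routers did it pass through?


Given: initial TTL = 255, received TTL = 37
Hops = initial TTL - received TTL
Hops = 255 - 37 = 218

218


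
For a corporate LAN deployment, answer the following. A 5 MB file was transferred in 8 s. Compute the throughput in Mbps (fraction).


Given: file = 5 MB, time = 8 s
File in Mb = 5 * 8 = 40 Mb
Throughput = 40 / 8 Mbps
Throughput = 5 Mbps

5


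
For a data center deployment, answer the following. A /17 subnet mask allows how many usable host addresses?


Given: subnet mask /17
Host bits = 32 - 17 = 15
Total addresses = 2^15 = 32768
Usable hosts = 32768 - 2 (network + broadcast) = 32766

32766


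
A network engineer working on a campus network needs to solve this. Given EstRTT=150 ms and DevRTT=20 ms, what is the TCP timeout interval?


Given: EstRTT = 150 ms, DevRTT = 20 ms
Timeout = EstRTT + 4 * DevRTT
4 * DevRTT = 4 * 20 = 80
Timeout = 150 + 80 = 230 ms

230


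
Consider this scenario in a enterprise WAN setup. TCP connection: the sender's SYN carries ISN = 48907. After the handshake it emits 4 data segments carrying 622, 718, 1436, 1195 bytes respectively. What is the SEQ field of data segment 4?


The SYN occupies sequence number ISN = 48907, so the first data byte is ISN + 1 = 48908.
SEQ of data segment i = (ISN + 1) + sum of payload sizes of segments 1..i-1.
Segment 1: SEQ = 48908, payload = 622 bytes
Segment 2: SEQ = 49530, payload = 718 bytes
Segment 3: SEQ = 50248, payload = 1436 bytes
Segment 4: SEQ = 51684, payload = 1195 bytes
SEQ of segment 4 = 48908 + 622 + 718 + 1436 = 51684

51684


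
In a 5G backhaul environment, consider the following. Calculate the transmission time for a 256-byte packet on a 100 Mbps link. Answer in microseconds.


Given: packet = 256 bytes, bandwidth = 100 Mbps
Packet in bits = 256 * 8 = 2048 bits
Bandwidth = 100 * 10^6 = 100000000 bps
Time = 2048 / 100000000 seconds
Time in us = 2048 * 10^6 / 100000000 = 20.48

20.48


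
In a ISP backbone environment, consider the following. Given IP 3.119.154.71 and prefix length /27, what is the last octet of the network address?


Given: IP = 3.119.154.71, prefix = /27
Subnet mask = 255.255.255.224
Last octet of IP: 71
Last octet of mask: 224
Network last octet = 71 AND 224 = 64

64


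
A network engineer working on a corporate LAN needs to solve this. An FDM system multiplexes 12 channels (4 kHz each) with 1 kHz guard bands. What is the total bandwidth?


Given: 12 channels, 4 kHz each, guard = 1 kHz
Channel bandwidth = 12 * 4 = 48 kHz
Guard bands = 11 gaps * 1 kHz = 11 kHz
Total = 48 + 11 = 59 kHz

59


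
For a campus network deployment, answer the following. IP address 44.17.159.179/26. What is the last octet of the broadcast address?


Given: IP = 44.17.159.179, prefix = /26
Host bits = 32 - 26 = 6
Network last octet = 179 AND mask = 128
Host part size = 2^6 - 1 = 63
Broadcast last octet = 128 OR 63 = 191

191


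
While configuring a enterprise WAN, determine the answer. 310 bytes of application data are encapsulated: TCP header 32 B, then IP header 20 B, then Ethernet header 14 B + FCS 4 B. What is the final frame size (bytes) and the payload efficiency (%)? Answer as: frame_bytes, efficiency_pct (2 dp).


TCP segment = 310 + 32 = 342 B
IP packet = 342 + 20 = 362 B
Ethernet frame = 362 + 14 + 4 = 380 B
Efficiency = app / frame = 310 / 380 = 0.815789 = 81.5789% -> 81.58% (2 dp)

380, 81.58


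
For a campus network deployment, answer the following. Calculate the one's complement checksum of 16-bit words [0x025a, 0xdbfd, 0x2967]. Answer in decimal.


Given words: [0x025a, 0xdbfd, 0x2967]
Step 1: Sum all words
Raw sum = 602 + 56317 + 10599 = 67518
Step 2: Fold carry: (1982 + 1) = 1983
One's complement = ~1983 & 0xFFFF = 63552

63552


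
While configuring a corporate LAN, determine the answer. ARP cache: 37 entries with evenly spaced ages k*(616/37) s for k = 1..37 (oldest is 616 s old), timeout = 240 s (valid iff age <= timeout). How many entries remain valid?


Ages are k * 616/37 s for k = 1..37 (spacing = 16.6486 s).
Entry k is valid iff k * 616/37 <= 240 iff k <= 37 * 240 / 616 = 14.4156
n_valid = floor(14.4156) = 14
(n_stale = 37 - 14 = 23)

14


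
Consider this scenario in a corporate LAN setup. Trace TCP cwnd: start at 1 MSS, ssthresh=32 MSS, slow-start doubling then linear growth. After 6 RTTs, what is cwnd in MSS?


RTT 0: cwnd = 1 MSS (initial)
RTT 1: cwnd = 2 MSS (slow start, doubled)
RTT 2: cwnd = 4 MSS (slow start, doubled)
RTT 3: cwnd = 8 MSS (slow start, doubled)
RTT 4: cwnd = 16 MSS (slow start, doubled)
RTT 5: cwnd = 32 MSS (slow start, doubled)
RTT 6: cwnd = 33 MSS (congestion avoidance, +1)

33


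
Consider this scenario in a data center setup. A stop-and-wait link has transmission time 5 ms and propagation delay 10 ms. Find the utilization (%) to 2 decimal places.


Given: Ttrans = 5 ms, Tprop = 10 ms
RTT = 2 * Tprop = 2 * 10 = 20 ms
U = Ttrans / (Ttrans + RTT)
U = 5 / (5 + 20)
U = 5 / 25 = 0.2
U% = 20.00%

20.00


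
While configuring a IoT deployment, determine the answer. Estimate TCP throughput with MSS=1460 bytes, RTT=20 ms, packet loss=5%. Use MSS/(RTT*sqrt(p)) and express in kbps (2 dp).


Given: MSS = 1460 bytes, RTT = 20 ms, loss = 5%
RTT in seconds = 20 / 1000 = 0.02
Loss rate = 5% = 0.05
sqrt(loss) = sqrt(0.05) = 0.223606797750
Throughput (bytes/s) = 1460 / (0.02 * 0.223606797750) = 326465.9247
Throughput (kbps) = 326465.9247 * 8 / 1000 = 2611.727398 -> 2611.73 kbps (2 dp)

2611.73


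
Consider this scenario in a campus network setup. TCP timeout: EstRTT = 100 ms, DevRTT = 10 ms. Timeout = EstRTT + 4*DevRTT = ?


Given: EstRTT = 100 ms, DevRTT = 10 ms
Timeout = EstRTT + 4 * DevRTT
4 * DevRTT = 4 * 10 = 40
Timeout = 100 + 40 = 140 ms

140


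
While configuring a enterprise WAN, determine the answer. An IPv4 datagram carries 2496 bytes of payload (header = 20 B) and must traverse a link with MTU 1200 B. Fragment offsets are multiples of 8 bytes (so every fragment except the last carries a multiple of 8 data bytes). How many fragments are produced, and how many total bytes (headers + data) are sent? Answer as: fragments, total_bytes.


Max data per non-final fragment = floor((MTU - header)/8)*8 = floor((1200 - 20)/8)*8 = floor(1180/8)*8 = 1176 B
Final fragment needs no 8-byte alignment: it can carry up to MTU - header = 1180 B
Non-final fragments needed = ceil((payload - 1180) / 1176) = ceil(1316/1176) = ceil(1.1190) = 2
Number of fragments = 2 + 1 = 3
Fragment sizes (data): 2 * 1176 B + 144 B (last, 144 <= 1180 OK)
Total bytes sent = payload + n_frags * header = 2496 + 3*20 = 2496 + 60 = 2556 B

3, 2556


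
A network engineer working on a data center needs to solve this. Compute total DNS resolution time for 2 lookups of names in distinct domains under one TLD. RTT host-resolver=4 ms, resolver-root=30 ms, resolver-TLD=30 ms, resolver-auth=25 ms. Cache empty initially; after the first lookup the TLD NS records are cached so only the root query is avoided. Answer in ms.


Lookup 1 (cold cache): local + root + TLD + auth = 4 + 30 + 30 + 25 = 89 ms
Lookups 2..2 (TLD NS cached -> skip root; new domain -> still ask TLD and auth): local + TLD + auth = 4 + 30 + 25 = 59 ms each
Remaining 1 lookups: 1 * 59 = 59 ms
Total = 89 + 59 = 148 ms

148


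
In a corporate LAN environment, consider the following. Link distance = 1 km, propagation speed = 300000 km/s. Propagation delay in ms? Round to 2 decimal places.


Given: distance = 1 km, speed = 300000 km/s
Delay = distance / speed = 1 / 300000 seconds
Delay in ms = 1 * 1000 / 300000
Delay = 0.0033 ms
Rounded to 2 dp = 0.00 ms

0.00


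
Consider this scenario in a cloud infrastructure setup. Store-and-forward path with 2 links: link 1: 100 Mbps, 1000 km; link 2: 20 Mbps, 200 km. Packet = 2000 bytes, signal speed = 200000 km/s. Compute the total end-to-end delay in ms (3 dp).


Packet = 2000 bytes = 16000 bits. Store-and-forward: sum (t_trans + t_prop) per link.
Link 1: t_trans = 16000/(100*10^6) s = 0.1600 ms; t_prop = 1000/200000 s = 5.0000 ms; subtotal = 5.1600 ms
Link 2: t_trans = 16000/(20*10^6) s = 0.8000 ms; t_prop = 200/200000 s = 1.0000 ms; subtotal = 1.8000 ms
End-to-end = 5.1600 + 1.8000 = 6.9600 ms -> 6.960 ms (3 dp)

6.960


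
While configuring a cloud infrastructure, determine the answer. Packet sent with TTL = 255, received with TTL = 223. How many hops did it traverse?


Given: initial TTL = 255, received TTL = 223
Hops = initial TTL - received TTL
Hops = 255 - 223 = 32

32


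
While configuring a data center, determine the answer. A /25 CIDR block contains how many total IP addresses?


Given: CIDR prefix /25
Host bits = 32 - 25 = 7
Total addresses = 2^7 = 128

128


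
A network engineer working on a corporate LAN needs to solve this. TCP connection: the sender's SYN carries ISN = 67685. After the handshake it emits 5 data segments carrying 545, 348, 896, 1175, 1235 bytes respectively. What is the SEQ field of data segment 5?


The SYN occupies sequence number ISN = 67685, so the first data byte is ISN + 1 = 67686.
SEQ of data segment i = (ISN + 1) + sum of payload sizes of segments 1..i-1.
Segment 1: SEQ = 67686, payload = 545 bytes
Segment 2: SEQ = 68231, payload = 348 bytes
Segment 3: SEQ = 68579, payload = 896 bytes
Segment 4: SEQ = 69475, payload = 1175 bytes
Segment 5: SEQ = 70650, payload = 1235 bytes
SEQ of segment 5 = 67686 + 545 + 348 + 896 + 1175 = 70650

70650


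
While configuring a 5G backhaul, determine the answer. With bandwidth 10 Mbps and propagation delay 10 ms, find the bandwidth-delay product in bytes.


Given: bandwidth = 10 Mbps, delay = 10 ms
BDP in bits = 10 * 10^6 * 10 / 1000
BDP in bits = 100000
BDP in bytes = 100000 / 8 = 12500

12500


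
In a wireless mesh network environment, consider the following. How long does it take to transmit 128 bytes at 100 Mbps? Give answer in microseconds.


Given: packet = 128 bytes, bandwidth = 100 Mbps
Packet in bits = 128 * 8 = 1024 bits
Bandwidth = 100 * 10^6 = 100000000 bps
Time = 1024 / 100000000 seconds
Time in us = 1024 * 10^6 / 100000000 = 10.24

10.24
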